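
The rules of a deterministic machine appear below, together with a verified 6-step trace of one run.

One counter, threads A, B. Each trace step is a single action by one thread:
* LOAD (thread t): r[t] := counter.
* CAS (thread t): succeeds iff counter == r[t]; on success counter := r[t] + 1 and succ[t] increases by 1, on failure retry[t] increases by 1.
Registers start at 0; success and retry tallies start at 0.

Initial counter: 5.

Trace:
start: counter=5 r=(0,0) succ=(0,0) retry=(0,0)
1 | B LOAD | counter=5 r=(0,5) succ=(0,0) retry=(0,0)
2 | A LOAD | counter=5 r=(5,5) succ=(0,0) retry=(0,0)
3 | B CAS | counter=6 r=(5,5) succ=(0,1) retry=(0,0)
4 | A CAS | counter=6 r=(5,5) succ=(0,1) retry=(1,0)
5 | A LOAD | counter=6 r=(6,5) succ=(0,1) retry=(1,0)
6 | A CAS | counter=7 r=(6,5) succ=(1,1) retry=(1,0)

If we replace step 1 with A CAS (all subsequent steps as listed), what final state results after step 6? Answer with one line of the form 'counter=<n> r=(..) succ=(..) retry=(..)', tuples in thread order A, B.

(re-executing from step 1 with the substitution; state before step 1: counter=5 r=(0,0) succ=(0,0) retry=(0,0))
1 | A CAS | counter=5 r=(0,0) succ=(0,0) retry=(1,0)
2 | A LOAD | counter=5 r=(5,0) succ=(0,0) retry=(1,0)
3 | B CAS | counter=5 r=(5,0) succ=(0,0) retry=(1,1)
4 | A CAS | counter=6 r=(5,0) succ=(1,0) retry=(1,1)
5 | A LOAD | counter=6 r=(6,0) succ=(1,0) retry=(1,1)
6 | A CAS | counter=7 r=(6,0) succ=(2,0) retry=(1,1)

counter=7 r=(6,0) succ=(2,0) retry=(1,1)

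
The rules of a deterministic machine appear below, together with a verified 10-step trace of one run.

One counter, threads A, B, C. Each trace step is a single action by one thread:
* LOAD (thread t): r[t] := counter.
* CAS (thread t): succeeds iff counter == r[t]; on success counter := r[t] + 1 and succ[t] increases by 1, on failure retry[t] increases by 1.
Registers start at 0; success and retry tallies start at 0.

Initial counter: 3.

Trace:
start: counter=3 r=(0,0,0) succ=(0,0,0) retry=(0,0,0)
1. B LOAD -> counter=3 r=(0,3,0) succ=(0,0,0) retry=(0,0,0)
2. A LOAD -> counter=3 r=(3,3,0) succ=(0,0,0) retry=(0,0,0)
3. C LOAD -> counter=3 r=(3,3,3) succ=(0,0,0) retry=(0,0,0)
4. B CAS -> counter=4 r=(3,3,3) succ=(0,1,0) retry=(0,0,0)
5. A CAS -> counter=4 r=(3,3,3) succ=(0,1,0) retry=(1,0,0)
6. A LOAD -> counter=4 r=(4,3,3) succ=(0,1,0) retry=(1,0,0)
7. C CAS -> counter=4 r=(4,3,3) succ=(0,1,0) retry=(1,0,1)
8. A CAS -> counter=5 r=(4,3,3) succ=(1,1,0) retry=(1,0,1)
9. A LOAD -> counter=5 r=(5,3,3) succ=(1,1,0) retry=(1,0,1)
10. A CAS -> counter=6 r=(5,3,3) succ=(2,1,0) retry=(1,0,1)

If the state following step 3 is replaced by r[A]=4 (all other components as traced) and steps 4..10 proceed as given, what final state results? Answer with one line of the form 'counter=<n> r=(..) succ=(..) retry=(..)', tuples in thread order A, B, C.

state after step 3 := counter=3 r=(4,3,3) succ=(0,0,0) retry=(0,0,0)
4. B CAS -> counter=4 r=(4,3,3) succ=(0,1,0) retry=(0,0,0)
5. A CAS -> counter=5 r=(4,3,3) succ=(1,1,0) retry=(0,0,0)
6. A LOAD -> counter=5 r=(5,3,3) succ=(1,1,0) retry=(0,0,0)
7. C CAS -> counter=5 r=(5,3,3) succ=(1,1,0) retry=(0,0,1)
8. A CAS -> counter=6 r=(5,3,3) succ=(2,1,0) retry=(0,0,1)
9. A LOAD -> counter=6 r=(6,3,3) succ=(2,1,0) retry=(0,0,1)
10. A CAS -> counter=7 r=(6,3,3) succ=(3,1,0) retry=(0,0,1)

counter=7 r=(6,3,3) succ=(3,1,0) retry=(0,0,1)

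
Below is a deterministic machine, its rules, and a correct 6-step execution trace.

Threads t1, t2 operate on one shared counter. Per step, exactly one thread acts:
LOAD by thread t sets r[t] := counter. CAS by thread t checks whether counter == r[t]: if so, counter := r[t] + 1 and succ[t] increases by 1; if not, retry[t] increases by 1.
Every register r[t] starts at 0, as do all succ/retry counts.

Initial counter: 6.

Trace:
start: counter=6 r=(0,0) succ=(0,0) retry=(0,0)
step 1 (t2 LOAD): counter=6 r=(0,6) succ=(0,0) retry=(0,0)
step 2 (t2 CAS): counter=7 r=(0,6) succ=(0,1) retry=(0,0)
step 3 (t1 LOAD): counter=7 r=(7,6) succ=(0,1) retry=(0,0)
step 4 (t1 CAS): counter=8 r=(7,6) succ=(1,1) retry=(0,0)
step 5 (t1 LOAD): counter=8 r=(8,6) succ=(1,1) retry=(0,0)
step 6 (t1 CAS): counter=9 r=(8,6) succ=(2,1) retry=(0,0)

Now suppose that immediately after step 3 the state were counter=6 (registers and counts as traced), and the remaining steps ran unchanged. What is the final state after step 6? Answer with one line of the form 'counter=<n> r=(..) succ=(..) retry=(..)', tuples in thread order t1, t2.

counter=7 r=(6,6) succ=(1,1) retry=(1,0)

state after step 3 := counter=6 r=(7,6) succ=(0,1) retry=(0,0)
step 4 (t1 CAS): counter=6 r=(7,6) succ=(0,1) retry=(1,0)
step 5 (t1 LOAD): counter=6 r=(6,6) succ=(0,1) retry=(1,0)
step 6 (t1 CAS): counter=7 r=(6,6) succ=(1,1) retry=(1,0)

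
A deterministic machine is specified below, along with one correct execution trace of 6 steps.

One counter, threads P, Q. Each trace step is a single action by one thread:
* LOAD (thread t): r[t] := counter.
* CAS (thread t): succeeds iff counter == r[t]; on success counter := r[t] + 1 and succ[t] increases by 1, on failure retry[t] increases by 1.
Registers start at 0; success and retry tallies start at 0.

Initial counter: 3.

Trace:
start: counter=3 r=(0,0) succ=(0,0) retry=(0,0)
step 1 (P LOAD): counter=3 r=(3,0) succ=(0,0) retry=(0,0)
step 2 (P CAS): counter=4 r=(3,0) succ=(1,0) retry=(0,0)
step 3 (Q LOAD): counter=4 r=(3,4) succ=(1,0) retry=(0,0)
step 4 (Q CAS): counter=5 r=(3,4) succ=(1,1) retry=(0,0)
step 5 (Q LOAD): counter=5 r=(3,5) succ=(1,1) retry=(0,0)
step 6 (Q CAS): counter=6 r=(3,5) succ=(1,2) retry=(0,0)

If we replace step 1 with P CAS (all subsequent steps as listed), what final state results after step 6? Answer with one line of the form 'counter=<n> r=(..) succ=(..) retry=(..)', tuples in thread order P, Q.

counter=5 r=(0,4) succ=(0,2) retry=(2,0)

(re-executing from step 1 with the substitution; state before step 1: counter=3 r=(0,0) succ=(0,0) retry=(0,0))
step 1 (P CAS): counter=3 r=(0,0) succ=(0,0) retry=(1,0)
step 2 (P CAS): counter=3 r=(0,0) succ=(0,0) retry=(2,0)
step 3 (Q LOAD): counter=3 r=(0,3) succ=(0,0) retry=(2,0)
step 4 (Q CAS): counter=4 r=(0,3) succ=(0,1) retry=(2,0)
step 5 (Q LOAD): counter=4 r=(0,4) succ=(0,1) retry=(2,0)
step 6 (Q CAS): counter=5 r=(0,4) succ=(0,2) retry=(2,0)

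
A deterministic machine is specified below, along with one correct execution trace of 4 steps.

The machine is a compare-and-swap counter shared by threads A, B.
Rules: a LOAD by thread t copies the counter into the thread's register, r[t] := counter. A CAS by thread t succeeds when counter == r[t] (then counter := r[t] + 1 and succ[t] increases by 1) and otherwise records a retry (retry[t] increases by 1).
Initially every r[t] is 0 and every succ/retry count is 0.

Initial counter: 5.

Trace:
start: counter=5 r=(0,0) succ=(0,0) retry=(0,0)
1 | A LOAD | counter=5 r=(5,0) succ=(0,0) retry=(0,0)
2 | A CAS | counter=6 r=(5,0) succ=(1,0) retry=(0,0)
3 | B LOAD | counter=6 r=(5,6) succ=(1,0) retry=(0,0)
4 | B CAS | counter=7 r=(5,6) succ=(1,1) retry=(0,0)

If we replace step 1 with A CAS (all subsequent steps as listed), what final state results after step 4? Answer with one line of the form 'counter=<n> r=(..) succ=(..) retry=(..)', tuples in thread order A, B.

counter=6 r=(0,5) succ=(0,1) retry=(2,0)

(re-executing from step 1 with the substitution; state before step 1: counter=5 r=(0,0) succ=(0,0) retry=(0,0))
1 | A CAS | counter=5 r=(0,0) succ=(0,0) retry=(1,0)
2 | A CAS | counter=5 r=(0,0) succ=(0,0) retry=(2,0)
3 | B LOAD | counter=5 r=(0,5) succ=(0,0) retry=(2,0)
4 | B CAS | counter=6 r=(0,5) succ=(0,1) retry=(2,0)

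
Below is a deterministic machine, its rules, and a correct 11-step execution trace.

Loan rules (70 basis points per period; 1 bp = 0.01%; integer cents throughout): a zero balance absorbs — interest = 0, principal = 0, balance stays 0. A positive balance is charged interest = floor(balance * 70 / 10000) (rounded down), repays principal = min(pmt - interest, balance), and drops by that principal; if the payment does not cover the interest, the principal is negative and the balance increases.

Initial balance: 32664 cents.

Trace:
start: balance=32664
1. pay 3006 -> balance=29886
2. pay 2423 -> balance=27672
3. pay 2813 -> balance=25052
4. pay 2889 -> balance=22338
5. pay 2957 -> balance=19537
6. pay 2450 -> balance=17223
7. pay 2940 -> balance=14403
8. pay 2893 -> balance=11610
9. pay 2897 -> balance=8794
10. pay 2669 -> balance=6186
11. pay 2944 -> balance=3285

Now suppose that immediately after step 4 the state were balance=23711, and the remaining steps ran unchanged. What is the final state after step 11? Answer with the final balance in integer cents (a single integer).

state after step 4 := balance=23711
5. pay 2957 -> balance=20919
6. pay 2450 -> balance=18615
7. pay 2940 -> balance=15805
8. pay 2893 -> balance=13022
9. pay 2897 -> balance=10216
10. pay 2669 -> balance=7618
11. pay 2944 -> balance=4727

4727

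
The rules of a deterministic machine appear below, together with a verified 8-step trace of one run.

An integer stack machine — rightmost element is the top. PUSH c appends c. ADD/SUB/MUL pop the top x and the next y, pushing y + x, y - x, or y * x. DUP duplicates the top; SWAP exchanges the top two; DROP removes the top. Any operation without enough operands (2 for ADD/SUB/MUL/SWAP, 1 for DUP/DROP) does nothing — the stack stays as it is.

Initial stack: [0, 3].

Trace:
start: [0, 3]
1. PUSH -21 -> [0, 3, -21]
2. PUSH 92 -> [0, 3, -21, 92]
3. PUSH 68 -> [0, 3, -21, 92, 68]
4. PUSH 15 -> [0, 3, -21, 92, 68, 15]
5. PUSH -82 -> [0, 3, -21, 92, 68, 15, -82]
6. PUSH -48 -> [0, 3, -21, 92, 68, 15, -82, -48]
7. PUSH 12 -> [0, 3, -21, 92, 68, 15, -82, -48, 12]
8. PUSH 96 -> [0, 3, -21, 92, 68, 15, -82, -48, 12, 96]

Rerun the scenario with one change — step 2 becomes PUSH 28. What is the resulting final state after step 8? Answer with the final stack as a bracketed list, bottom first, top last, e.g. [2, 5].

[0, 3, -21, 28, 68, 15, -82, -48, 12, 96]

(re-executing from step 2 with the substitution; state before step 2: [0, 3, -21])
2. PUSH 28 -> [0, 3, -21, 28]
3. PUSH 68 -> [0, 3, -21, 28, 68]
4. PUSH 15 -> [0, 3, -21, 28, 68, 15]
5. PUSH -82 -> [0, 3, -21, 28, 68, 15, -82]
6. PUSH -48 -> [0, 3, -21, 28, 68, 15, -82, -48]
7. PUSH 12 -> [0, 3, -21, 28, 68, 15, -82, -48, 12]
8. PUSH 96 -> [0, 3, -21, 28, 68, 15, -82, -48, 12, 96]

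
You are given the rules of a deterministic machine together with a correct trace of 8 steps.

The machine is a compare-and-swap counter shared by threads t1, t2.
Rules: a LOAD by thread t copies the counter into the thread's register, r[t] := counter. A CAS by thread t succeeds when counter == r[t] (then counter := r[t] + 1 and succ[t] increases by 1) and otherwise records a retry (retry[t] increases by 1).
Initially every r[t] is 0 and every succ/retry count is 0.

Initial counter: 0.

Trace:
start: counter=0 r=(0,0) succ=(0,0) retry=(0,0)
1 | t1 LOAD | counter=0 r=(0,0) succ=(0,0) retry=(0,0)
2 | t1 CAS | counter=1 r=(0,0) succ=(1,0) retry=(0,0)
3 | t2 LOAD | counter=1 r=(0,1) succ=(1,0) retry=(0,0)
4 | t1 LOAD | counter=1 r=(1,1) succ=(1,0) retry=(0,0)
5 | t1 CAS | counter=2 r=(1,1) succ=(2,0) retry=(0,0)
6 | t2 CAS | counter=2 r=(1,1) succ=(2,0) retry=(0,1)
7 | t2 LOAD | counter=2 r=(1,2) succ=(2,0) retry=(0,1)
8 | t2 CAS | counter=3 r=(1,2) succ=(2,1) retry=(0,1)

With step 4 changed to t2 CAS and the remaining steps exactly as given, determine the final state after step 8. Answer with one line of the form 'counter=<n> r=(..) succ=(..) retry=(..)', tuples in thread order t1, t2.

counter=3 r=(0,2) succ=(1,2) retry=(1,1)

(re-executing from step 4 with the substitution; state before step 4: counter=1 r=(0,1) succ=(1,0) retry=(0,0))
4 | t2 CAS | counter=2 r=(0,1) succ=(1,1) retry=(0,0)
5 | t1 CAS | counter=2 r=(0,1) succ=(1,1) retry=(1,0)
6 | t2 CAS | counter=2 r=(0,1) succ=(1,1) retry=(1,1)
7 | t2 LOAD | counter=2 r=(0,2) succ=(1,1) retry=(1,1)
8 | t2 CAS | counter=3 r=(0,2) succ=(1,2) retry=(1,1)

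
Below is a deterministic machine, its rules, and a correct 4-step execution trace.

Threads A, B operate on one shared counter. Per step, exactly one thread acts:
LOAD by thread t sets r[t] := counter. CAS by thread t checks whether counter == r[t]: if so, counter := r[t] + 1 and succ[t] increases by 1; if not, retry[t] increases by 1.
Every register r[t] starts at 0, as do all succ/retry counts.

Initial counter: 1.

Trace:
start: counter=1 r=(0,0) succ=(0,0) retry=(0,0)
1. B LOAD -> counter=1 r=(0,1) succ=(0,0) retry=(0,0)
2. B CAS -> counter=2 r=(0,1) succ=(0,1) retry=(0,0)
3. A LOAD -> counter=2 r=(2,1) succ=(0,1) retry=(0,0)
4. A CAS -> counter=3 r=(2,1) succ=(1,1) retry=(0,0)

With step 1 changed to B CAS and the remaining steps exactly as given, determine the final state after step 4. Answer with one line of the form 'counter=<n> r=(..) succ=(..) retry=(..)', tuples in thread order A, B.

(re-executing from step 1 with the substitution; state before step 1: counter=1 r=(0,0) succ=(0,0) retry=(0,0))
1. B CAS -> counter=1 r=(0,0) succ=(0,0) retry=(0,1)
2. B CAS -> counter=1 r=(0,0) succ=(0,0) retry=(0,2)
3. A LOAD -> counter=1 r=(1,0) succ=(0,0) retry=(0,2)
4. A CAS -> counter=2 r=(1,0) succ=(1,0) retry=(0,2)

counter=2 r=(1,0) succ=(1,0) retry=(0,2)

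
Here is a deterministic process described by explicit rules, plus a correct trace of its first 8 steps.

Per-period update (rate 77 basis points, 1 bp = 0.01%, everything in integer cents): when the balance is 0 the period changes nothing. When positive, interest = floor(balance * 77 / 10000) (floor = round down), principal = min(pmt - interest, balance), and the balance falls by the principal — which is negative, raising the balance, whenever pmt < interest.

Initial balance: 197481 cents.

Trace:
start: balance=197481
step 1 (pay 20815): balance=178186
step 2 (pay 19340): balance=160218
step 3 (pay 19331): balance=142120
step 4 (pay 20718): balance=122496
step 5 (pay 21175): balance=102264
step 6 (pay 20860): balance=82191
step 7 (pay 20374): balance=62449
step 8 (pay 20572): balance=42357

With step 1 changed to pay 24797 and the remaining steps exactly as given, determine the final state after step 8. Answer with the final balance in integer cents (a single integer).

38155

(re-executing from step 1 with the substitution; state before step 1: balance=197481)
step 1 (pay 24797): balance=174204
step 2 (pay 19340): balance=156205
step 3 (pay 19331): balance=138076
step 4 (pay 20718): balance=118421
step 5 (pay 21175): balance=98157
step 6 (pay 20860): balance=78052
step 7 (pay 20374): balance=58279
step 8 (pay 20572): balance=38155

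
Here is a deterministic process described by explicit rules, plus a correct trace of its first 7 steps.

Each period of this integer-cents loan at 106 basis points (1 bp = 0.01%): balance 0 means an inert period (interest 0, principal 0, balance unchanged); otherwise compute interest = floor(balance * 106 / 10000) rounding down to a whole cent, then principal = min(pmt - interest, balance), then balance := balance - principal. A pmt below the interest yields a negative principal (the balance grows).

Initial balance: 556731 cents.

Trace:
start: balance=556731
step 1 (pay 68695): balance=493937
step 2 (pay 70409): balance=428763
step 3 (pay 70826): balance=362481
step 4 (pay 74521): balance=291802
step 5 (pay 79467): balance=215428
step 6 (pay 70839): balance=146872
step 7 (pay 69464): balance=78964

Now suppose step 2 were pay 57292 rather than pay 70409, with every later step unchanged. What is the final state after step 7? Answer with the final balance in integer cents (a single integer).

(re-executing from step 2 with the substitution; state before step 2: balance=493937)
step 2 (pay 57292): balance=441880
step 3 (pay 70826): balance=375737
step 4 (pay 74521): balance=305198
step 5 (pay 79467): balance=228966
step 6 (pay 70839): balance=160554
step 7 (pay 69464): balance=92791

92791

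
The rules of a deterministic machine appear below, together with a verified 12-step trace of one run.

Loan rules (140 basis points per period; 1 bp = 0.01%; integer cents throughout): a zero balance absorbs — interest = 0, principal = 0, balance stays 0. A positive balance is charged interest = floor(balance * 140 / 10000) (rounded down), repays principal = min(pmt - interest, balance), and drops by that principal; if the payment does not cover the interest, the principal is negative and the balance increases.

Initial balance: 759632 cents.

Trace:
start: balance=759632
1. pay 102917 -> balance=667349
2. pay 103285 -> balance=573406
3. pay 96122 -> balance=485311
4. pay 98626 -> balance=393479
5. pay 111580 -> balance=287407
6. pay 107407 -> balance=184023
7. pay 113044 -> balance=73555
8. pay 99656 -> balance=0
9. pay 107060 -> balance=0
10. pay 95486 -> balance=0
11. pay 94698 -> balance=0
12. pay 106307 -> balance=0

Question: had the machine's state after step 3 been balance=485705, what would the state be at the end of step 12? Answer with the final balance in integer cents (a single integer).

state after step 3 := balance=485705
4. pay 98626 -> balance=393878
5. pay 111580 -> balance=287812
6. pay 107407 -> balance=184434
7. pay 113044 -> balance=73972
8. pay 99656 -> balance=0
9. pay 107060 -> balance=0
10. pay 95486 -> balance=0
11. pay 94698 -> balance=0
12. pay 106307 -> balance=0

0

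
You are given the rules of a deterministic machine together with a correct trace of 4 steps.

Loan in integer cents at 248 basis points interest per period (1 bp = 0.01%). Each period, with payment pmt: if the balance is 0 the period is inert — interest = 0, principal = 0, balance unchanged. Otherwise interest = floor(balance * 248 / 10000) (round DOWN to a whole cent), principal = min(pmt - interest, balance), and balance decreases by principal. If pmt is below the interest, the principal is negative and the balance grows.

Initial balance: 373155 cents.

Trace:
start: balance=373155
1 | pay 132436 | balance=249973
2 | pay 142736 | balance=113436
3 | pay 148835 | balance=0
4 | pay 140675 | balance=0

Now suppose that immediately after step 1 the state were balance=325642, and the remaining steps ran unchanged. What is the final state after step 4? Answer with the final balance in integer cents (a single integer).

state after step 1 := balance=325642
2 | pay 142736 | balance=190981
3 | pay 148835 | balance=46882
4 | pay 140675 | balance=0

0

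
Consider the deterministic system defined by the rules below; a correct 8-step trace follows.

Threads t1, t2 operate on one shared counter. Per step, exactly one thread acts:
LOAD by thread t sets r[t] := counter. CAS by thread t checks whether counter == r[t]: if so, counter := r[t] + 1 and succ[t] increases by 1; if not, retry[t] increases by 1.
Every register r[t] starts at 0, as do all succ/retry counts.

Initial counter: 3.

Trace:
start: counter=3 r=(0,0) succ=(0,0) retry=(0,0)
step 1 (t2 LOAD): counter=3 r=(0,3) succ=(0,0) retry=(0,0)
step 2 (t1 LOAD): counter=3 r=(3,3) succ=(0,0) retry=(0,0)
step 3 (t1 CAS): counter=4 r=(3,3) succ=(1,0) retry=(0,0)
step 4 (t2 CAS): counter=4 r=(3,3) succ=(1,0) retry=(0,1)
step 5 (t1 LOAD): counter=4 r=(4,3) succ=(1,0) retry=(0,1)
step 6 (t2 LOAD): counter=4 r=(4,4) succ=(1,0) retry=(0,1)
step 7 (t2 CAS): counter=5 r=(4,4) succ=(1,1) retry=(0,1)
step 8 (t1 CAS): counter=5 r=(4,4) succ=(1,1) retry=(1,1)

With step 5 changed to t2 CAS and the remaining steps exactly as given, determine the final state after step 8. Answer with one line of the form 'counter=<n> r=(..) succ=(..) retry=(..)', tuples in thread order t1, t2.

(re-executing from step 5 with the substitution; state before step 5: counter=4 r=(3,3) succ=(1,0) retry=(0,1))
step 5 (t2 CAS): counter=4 r=(3,3) succ=(1,0) retry=(0,2)
step 6 (t2 LOAD): counter=4 r=(3,4) succ=(1,0) retry=(0,2)
step 7 (t2 CAS): counter=5 r=(3,4) succ=(1,1) retry=(0,2)
step 8 (t1 CAS): counter=5 r=(3,4) succ=(1,1) retry=(1,2)

counter=5 r=(3,4) succ=(1,1) retry=(1,2)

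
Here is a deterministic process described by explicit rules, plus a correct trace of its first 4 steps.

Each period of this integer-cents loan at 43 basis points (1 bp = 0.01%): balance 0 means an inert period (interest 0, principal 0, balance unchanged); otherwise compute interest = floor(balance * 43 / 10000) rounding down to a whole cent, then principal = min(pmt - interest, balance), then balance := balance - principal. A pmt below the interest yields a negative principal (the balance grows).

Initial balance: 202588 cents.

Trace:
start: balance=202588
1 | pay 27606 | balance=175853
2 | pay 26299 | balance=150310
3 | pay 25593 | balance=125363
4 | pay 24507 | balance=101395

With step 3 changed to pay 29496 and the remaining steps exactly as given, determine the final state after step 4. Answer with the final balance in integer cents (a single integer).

97475

(re-executing from step 3 with the substitution; state before step 3: balance=150310)
3 | pay 29496 | balance=121460
4 | pay 24507 | balance=97475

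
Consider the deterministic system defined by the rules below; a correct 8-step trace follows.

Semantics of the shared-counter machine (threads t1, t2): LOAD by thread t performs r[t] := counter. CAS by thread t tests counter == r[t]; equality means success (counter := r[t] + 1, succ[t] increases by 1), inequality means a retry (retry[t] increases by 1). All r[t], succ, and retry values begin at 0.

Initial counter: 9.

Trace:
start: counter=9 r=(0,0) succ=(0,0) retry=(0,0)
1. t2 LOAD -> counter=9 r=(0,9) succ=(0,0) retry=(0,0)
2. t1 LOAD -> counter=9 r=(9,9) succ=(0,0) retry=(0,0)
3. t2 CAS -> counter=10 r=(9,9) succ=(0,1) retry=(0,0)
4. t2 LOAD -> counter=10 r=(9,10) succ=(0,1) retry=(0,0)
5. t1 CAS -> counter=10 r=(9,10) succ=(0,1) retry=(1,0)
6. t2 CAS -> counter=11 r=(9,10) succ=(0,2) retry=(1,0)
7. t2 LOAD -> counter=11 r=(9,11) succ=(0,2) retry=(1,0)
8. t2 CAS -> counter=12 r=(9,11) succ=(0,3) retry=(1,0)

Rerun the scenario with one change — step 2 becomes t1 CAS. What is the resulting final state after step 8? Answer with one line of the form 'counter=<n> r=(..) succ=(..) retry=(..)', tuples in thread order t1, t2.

counter=12 r=(0,11) succ=(0,3) retry=(2,0)

(re-executing from step 2 with the substitution; state before step 2: counter=9 r=(0,9) succ=(0,0) retry=(0,0))
2. t1 CAS -> counter=9 r=(0,9) succ=(0,0) retry=(1,0)
3. t2 CAS -> counter=10 r=(0,9) succ=(0,1) retry=(1,0)
4. t2 LOAD -> counter=10 r=(0,10) succ=(0,1) retry=(1,0)
5. t1 CAS -> counter=10 r=(0,10) succ=(0,1) retry=(2,0)
6. t2 CAS -> counter=11 r=(0,10) succ=(0,2) retry=(2,0)
7. t2 LOAD -> counter=11 r=(0,11) succ=(0,2) retry=(2,0)
8. t2 CAS -> counter=12 r=(0,11) succ=(0,3) retry=(2,0)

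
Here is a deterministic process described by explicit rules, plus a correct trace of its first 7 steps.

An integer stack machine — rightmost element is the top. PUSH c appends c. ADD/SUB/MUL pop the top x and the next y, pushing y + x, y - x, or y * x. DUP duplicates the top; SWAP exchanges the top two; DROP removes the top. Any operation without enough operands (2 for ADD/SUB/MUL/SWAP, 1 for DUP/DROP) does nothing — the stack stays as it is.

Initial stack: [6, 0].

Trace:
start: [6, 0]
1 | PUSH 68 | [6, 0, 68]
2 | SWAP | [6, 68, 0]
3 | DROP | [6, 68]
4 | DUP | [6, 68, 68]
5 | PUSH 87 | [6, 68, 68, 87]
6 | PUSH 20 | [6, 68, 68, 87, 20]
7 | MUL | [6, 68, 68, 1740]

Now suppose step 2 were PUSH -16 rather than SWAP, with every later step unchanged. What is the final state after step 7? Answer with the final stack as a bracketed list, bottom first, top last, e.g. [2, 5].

(re-executing from step 2 with the substitution; state before step 2: [6, 0, 68])
2 | PUSH -16 | [6, 0, 68, -16]
3 | DROP | [6, 0, 68]
4 | DUP | [6, 0, 68, 68]
5 | PUSH 87 | [6, 0, 68, 68, 87]
6 | PUSH 20 | [6, 0, 68, 68, 87, 20]
7 | MUL | [6, 0, 68, 68, 1740]

[6, 0, 68, 68, 1740]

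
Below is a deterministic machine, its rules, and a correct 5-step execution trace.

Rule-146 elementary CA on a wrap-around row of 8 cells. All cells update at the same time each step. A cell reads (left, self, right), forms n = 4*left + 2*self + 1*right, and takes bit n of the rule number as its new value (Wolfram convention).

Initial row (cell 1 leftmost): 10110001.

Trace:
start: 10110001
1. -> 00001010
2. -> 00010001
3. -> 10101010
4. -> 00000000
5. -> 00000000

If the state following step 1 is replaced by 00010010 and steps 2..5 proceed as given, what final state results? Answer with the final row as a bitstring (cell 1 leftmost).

11010010

state after step 1 := 00010010
2. -> 00101101
3. -> 11000000
4. -> 00100001
5. -> 11010010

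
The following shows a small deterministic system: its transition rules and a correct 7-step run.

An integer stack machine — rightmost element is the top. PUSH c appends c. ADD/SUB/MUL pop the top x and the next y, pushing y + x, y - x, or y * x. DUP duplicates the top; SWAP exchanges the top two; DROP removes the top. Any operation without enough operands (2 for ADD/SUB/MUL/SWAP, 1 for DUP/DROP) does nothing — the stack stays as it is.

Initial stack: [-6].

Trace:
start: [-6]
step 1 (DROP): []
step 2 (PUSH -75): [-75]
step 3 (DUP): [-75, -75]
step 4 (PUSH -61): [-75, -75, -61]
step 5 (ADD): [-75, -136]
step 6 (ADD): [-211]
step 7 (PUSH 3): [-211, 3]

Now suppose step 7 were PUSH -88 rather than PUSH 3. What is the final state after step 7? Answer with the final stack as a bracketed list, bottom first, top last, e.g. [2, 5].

[-211, -88]

(re-executing from step 7 with the substitution; state before step 7: [-211])
step 7 (PUSH -88): [-211, -88]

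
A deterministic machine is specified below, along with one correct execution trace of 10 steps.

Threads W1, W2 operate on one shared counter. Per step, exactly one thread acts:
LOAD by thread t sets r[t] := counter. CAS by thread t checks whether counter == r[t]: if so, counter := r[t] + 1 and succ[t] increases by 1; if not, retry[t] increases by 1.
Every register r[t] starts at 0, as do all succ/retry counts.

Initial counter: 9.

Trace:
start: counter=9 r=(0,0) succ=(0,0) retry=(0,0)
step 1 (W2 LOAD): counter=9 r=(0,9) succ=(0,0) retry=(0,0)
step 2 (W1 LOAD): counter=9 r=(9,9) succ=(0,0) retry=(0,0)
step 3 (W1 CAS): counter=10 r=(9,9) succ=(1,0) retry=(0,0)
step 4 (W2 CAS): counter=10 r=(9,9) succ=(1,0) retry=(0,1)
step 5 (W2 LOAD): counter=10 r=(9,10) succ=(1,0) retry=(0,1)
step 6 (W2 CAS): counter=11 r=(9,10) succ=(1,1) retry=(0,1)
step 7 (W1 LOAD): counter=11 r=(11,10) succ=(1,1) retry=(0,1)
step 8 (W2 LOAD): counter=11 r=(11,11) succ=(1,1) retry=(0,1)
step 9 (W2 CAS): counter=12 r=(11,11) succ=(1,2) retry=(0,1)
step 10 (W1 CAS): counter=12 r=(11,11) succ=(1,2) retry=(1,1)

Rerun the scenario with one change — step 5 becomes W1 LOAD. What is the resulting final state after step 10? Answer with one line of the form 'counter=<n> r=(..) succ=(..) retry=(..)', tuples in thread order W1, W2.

counter=11 r=(10,10) succ=(1,1) retry=(1,2)

(re-executing from step 5 with the substitution; state before step 5: counter=10 r=(9,9) succ=(1,0) retry=(0,1))
step 5 (W1 LOAD): counter=10 r=(10,9) succ=(1,0) retry=(0,1)
step 6 (W2 CAS): counter=10 r=(10,9) succ=(1,0) retry=(0,2)
step 7 (W1 LOAD): counter=10 r=(10,9) succ=(1,0) retry=(0,2)
step 8 (W2 LOAD): counter=10 r=(10,10) succ=(1,0) retry=(0,2)
step 9 (W2 CAS): counter=11 r=(10,10) succ=(1,1) retry=(0,2)
step 10 (W1 CAS): counter=11 r=(10,10) succ=(1,1) retry=(1,2)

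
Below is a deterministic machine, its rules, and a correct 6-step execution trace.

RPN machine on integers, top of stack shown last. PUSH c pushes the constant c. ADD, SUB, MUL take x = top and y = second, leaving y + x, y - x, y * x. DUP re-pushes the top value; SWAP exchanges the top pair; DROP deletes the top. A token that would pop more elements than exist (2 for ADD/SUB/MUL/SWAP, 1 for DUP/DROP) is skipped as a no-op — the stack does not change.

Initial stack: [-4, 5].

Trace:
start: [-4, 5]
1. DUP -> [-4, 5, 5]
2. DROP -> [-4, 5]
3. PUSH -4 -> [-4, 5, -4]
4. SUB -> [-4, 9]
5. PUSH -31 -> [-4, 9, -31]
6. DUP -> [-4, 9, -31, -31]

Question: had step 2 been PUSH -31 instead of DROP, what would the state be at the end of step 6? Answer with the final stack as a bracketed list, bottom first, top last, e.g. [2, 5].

(re-executing from step 2 with the substitution; state before step 2: [-4, 5, 5])
2. PUSH -31 -> [-4, 5, 5, -31]
3. PUSH -4 -> [-4, 5, 5, -31, -4]
4. SUB -> [-4, 5, 5, -27]
5. PUSH -31 -> [-4, 5, 5, -27, -31]
6. DUP -> [-4, 5, 5, -27, -31, -31]

[-4, 5, 5, -27, -31, -31]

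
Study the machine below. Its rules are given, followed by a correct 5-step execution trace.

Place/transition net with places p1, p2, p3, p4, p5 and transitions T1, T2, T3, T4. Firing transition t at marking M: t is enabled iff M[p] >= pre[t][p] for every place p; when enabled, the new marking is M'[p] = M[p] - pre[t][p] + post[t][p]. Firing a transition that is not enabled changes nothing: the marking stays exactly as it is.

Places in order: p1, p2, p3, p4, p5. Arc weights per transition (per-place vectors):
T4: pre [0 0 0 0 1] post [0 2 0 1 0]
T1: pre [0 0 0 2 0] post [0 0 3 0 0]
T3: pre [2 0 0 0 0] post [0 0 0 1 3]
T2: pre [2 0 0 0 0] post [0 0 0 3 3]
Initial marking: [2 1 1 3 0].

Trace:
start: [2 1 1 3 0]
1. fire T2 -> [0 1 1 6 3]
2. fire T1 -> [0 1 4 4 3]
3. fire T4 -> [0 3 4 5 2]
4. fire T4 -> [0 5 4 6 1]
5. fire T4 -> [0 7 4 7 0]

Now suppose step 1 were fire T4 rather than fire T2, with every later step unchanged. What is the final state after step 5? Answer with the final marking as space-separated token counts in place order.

2 1 4 1 0

(re-executing from step 1 with the substitution; state before step 1: [2 1 1 3 0])
1. fire T4 -> [2 1 1 3 0]
2. fire T1 -> [2 1 4 1 0]
3. fire T4 -> [2 1 4 1 0]
4. fire T4 -> [2 1 4 1 0]
5. fire T4 -> [2 1 4 1 0]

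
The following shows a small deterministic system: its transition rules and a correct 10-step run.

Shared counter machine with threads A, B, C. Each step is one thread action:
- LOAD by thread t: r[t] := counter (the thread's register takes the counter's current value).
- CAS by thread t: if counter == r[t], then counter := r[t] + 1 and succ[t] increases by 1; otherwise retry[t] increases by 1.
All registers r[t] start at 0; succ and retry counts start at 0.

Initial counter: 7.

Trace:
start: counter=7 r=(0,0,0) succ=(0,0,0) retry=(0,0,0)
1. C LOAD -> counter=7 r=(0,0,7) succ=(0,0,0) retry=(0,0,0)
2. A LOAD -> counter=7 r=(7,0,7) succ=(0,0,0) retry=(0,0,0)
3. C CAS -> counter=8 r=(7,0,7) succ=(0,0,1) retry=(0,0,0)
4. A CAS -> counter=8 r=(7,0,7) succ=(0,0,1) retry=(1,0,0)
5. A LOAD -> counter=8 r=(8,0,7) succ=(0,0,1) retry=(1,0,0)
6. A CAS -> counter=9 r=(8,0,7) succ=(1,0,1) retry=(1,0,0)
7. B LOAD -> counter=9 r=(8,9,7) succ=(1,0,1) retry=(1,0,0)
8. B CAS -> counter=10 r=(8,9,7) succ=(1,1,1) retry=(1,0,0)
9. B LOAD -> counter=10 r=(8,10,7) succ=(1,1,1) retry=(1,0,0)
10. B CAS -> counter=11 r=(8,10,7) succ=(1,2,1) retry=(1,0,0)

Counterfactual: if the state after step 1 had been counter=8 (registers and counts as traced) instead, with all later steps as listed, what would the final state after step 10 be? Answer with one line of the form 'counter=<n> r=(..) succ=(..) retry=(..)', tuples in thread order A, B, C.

state after step 1 := counter=8 r=(0,0,7) succ=(0,0,0) retry=(0,0,0)
2. A LOAD -> counter=8 r=(8,0,7) succ=(0,0,0) retry=(0,0,0)
3. C CAS -> counter=8 r=(8,0,7) succ=(0,0,0) retry=(0,0,1)
4. A CAS -> counter=9 r=(8,0,7) succ=(1,0,0) retry=(0,0,1)
5. A LOAD -> counter=9 r=(9,0,7) succ=(1,0,0) retry=(0,0,1)
6. A CAS -> counter=10 r=(9,0,7) succ=(2,0,0) retry=(0,0,1)
7. B LOAD -> counter=10 r=(9,10,7) succ=(2,0,0) retry=(0,0,1)
8. B CAS -> counter=11 r=(9,10,7) succ=(2,1,0) retry=(0,0,1)
9. B LOAD -> counter=11 r=(9,11,7) succ=(2,1,0) retry=(0,0,1)
10. B CAS -> counter=12 r=(9,11,7) succ=(2,2,0) retry=(0,0,1)

counter=12 r=(9,11,7) succ=(2,2,0) retry=(0,0,1)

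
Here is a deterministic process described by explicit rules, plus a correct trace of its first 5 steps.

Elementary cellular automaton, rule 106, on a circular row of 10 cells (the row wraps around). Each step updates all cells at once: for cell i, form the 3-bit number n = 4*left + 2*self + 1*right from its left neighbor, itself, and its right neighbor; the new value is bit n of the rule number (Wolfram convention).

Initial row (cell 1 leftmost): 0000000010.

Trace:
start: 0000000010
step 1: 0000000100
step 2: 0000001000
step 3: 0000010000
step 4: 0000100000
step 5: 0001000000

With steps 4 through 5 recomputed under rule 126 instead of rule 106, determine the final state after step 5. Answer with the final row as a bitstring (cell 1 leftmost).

0001101100

(re-executing steps 4..5 under rule 126; state before step 4: 0000010000)
step 4: 0000111000
step 5: 0001101100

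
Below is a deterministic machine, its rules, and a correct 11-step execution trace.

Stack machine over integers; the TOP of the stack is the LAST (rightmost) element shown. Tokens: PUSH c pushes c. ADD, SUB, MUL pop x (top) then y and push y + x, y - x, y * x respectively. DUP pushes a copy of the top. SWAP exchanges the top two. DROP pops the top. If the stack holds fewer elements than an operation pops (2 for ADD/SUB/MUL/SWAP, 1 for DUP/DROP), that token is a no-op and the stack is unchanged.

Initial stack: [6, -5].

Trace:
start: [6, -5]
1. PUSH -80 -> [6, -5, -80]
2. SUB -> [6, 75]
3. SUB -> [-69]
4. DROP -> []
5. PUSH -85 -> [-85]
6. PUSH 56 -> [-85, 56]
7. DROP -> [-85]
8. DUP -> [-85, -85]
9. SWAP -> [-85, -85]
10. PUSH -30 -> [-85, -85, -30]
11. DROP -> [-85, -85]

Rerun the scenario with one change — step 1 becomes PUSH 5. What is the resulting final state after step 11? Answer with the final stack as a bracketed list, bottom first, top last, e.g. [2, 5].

[-85, -85]

(re-executing from step 1 with the substitution; state before step 1: [6, -5])
1. PUSH 5 -> [6, -5, 5]
2. SUB -> [6, -10]
3. SUB -> [16]
4. DROP -> []
5. PUSH -85 -> [-85]
6. PUSH 56 -> [-85, 56]
7. DROP -> [-85]
8. DUP -> [-85, -85]
9. SWAP -> [-85, -85]
10. PUSH -30 -> [-85, -85, -30]
11. DROP -> [-85, -85]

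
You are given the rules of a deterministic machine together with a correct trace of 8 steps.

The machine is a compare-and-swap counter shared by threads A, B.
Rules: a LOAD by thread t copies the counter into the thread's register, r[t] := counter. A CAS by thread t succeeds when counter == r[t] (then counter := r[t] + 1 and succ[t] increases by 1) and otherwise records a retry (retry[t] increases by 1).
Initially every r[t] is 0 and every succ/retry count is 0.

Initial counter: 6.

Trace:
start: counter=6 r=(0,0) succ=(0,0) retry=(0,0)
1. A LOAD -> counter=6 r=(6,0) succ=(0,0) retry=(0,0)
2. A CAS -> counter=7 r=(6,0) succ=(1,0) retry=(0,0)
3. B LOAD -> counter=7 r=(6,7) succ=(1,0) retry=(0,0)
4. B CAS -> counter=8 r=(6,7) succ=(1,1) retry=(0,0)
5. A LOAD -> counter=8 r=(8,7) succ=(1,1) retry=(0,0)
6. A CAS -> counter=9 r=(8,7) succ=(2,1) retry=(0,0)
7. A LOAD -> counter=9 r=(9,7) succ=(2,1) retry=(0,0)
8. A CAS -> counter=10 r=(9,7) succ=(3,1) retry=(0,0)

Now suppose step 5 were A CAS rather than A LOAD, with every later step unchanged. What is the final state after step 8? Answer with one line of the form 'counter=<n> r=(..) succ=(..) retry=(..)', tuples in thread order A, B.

counter=9 r=(8,7) succ=(2,1) retry=(2,0)

(re-executing from step 5 with the substitution; state before step 5: counter=8 r=(6,7) succ=(1,1) retry=(0,0))
5. A CAS -> counter=8 r=(6,7) succ=(1,1) retry=(1,0)
6. A CAS -> counter=8 r=(6,7) succ=(1,1) retry=(2,0)
7. A LOAD -> counter=8 r=(8,7) succ=(1,1) retry=(2,0)
8. A CAS -> counter=9 r=(8,7) succ=(2,1) retry=(2,0)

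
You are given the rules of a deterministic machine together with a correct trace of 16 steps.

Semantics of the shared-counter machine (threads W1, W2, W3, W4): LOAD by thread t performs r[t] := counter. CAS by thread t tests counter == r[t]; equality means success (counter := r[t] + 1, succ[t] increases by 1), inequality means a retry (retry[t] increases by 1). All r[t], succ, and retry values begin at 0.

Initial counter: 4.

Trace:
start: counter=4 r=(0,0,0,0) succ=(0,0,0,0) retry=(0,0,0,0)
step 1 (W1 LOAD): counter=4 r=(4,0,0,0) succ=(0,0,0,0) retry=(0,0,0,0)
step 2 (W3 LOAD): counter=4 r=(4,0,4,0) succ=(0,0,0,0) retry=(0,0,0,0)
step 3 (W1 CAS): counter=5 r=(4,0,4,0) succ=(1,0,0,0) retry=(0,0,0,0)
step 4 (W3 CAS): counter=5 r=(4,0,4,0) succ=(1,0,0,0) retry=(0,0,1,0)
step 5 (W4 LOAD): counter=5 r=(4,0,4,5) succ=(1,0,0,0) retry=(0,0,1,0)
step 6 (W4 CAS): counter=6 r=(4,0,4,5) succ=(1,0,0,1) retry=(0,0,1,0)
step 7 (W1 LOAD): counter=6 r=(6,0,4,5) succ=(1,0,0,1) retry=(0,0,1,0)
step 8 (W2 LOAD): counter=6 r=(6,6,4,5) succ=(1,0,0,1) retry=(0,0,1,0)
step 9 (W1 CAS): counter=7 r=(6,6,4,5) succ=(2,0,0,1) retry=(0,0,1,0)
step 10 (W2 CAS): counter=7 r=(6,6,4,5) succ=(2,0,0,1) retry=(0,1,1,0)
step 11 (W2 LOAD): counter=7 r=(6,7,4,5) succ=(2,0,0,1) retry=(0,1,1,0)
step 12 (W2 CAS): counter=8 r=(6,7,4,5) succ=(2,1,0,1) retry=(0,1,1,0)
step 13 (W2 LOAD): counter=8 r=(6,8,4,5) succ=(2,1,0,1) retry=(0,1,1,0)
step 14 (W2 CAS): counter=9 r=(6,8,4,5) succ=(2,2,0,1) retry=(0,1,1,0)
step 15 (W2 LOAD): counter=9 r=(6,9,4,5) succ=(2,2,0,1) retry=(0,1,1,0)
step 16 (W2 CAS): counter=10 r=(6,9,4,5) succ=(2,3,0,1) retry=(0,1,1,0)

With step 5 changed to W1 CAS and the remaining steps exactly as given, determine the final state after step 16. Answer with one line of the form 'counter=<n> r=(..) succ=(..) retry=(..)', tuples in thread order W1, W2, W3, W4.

counter=9 r=(5,8,4,0) succ=(2,3,0,0) retry=(1,1,1,1)

(re-executing from step 5 with the substitution; state before step 5: counter=5 r=(4,0,4,0) succ=(1,0,0,0) retry=(0,0,1,0))
step 5 (W1 CAS): counter=5 r=(4,0,4,0) succ=(1,0,0,0) retry=(1,0,1,0)
step 6 (W4 CAS): counter=5 r=(4,0,4,0) succ=(1,0,0,0) retry=(1,0,1,1)
step 7 (W1 LOAD): counter=5 r=(5,0,4,0) succ=(1,0,0,0) retry=(1,0,1,1)
step 8 (W2 LOAD): counter=5 r=(5,5,4,0) succ=(1,0,0,0) retry=(1,0,1,1)
step 9 (W1 CAS): counter=6 r=(5,5,4,0) succ=(2,0,0,0) retry=(1,0,1,1)
step 10 (W2 CAS): counter=6 r=(5,5,4,0) succ=(2,0,0,0) retry=(1,1,1,1)
step 11 (W2 LOAD): counter=6 r=(5,6,4,0) succ=(2,0,0,0) retry=(1,1,1,1)
step 12 (W2 CAS): counter=7 r=(5,6,4,0) succ=(2,1,0,0) retry=(1,1,1,1)
step 13 (W2 LOAD): counter=7 r=(5,7,4,0) succ=(2,1,0,0) retry=(1,1,1,1)
step 14 (W2 CAS): counter=8 r=(5,7,4,0) succ=(2,2,0,0) retry=(1,1,1,1)
step 15 (W2 LOAD): counter=8 r=(5,8,4,0) succ=(2,2,0,0) retry=(1,1,1,1)
step 16 (W2 CAS): counter=9 r=(5,8,4,0) succ=(2,3,0,0) retry=(1,1,1,1)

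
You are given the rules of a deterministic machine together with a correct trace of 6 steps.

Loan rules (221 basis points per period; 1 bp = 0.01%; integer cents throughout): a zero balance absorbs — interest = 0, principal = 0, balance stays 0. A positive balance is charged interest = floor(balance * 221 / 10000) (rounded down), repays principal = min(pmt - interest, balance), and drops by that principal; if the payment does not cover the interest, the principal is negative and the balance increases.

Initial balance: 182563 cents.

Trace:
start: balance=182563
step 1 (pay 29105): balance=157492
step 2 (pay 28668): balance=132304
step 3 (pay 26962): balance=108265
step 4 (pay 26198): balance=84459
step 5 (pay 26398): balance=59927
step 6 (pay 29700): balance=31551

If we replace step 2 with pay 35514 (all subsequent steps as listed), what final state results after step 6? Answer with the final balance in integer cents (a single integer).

(re-executing from step 2 with the substitution; state before step 2: balance=157492)
step 2 (pay 35514): balance=125458
step 3 (pay 26962): balance=101268
step 4 (pay 26198): balance=77308
step 5 (pay 26398): balance=52618
step 6 (pay 29700): balance=24080

24080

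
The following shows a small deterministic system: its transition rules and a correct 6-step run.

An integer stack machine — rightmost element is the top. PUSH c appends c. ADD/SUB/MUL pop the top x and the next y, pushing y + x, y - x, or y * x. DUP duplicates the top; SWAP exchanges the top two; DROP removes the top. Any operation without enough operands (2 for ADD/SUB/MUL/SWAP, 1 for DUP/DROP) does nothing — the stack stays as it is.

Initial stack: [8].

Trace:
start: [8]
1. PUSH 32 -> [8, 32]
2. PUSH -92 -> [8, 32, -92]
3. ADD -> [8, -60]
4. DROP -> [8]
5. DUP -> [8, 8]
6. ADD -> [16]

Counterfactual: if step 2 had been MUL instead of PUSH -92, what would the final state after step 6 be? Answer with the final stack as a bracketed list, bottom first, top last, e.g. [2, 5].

(re-executing from step 2 with the substitution; state before step 2: [8, 32])
2. MUL -> [256]
3. ADD -> [256]
4. DROP -> []
5. DUP -> []
6. ADD -> []

[]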